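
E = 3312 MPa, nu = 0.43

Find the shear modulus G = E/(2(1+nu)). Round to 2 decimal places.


G = 3312 / (2 * 1.43)
= 1158.04 MPa

1158.04


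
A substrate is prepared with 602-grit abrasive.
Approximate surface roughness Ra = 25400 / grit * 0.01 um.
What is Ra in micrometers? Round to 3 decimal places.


Ra = 25400 / 602 * 0.01 = 0.422 um

0.422


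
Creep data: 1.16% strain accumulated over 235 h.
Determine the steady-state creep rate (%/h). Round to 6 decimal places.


Rate = 1.16 / 235 = 0.004936 %/h

0.004936


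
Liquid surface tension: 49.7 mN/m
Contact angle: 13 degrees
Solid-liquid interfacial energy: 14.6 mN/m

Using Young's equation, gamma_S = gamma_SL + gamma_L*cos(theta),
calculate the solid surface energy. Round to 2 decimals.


gamma_S = 14.6 + 49.7 * cos(13)
= 63.03 mN/m

63.03


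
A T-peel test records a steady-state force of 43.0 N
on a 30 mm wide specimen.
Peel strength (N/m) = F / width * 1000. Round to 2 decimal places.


Peel strength = 43.0 / 30 * 1000
= 1433.33 N/m

1433.33


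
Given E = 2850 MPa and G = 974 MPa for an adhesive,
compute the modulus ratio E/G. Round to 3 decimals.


E/G ratio = 2850 / 974 = 2.926

2.926


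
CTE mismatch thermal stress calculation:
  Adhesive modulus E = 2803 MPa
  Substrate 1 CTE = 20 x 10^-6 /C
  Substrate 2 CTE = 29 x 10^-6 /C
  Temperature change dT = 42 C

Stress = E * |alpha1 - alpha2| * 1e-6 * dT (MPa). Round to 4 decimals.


delta_alpha = |20 - 29| = 9 x 10^-6/C
Stress = 2803 * 9e-6 * 42
= 1.0595 MPa

1.0595


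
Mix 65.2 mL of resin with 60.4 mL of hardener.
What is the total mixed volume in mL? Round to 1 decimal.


Total = 65.2 + 60.4 = 125.6 mL

125.6


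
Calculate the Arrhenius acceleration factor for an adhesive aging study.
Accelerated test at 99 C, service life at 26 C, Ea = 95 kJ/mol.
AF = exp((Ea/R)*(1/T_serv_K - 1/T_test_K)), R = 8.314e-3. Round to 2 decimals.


T_test = 372.15 K, T_serv = 299.15 K
Ea/R = 95 / 0.008314 = 11426.51
AF = exp(11426.51 * (1/299.15 - 1/372.15))
= 1794.62

1794.62


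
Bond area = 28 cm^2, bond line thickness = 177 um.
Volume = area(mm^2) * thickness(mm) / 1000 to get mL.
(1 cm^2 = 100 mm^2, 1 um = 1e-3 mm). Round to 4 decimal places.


area_mm2 = 28 * 100 = 2800
blt_mm = 177 * 1e-3 = 0.177
vol_mm3 = 2800 * 0.177 = 495.6
vol_mL = 495.6 / 1000 = 0.4956 mL

0.4956


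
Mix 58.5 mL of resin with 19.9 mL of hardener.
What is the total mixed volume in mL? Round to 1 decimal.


Total = 58.5 + 19.9 = 78.4 mL

78.4


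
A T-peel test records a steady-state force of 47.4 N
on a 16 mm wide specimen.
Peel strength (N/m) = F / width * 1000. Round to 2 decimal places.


Peel strength = 47.4 / 16 * 1000
= 2962.50 N/m

2962.50


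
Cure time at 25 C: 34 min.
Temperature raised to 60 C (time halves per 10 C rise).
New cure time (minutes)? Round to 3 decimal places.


Acceleration factor = 2^(35/10) = 11.3137
New time = 34 / 11.3137 = 3.005 min

3.005


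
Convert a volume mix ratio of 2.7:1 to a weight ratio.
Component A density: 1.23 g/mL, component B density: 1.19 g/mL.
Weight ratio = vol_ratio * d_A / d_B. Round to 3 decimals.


= 2.7 * 1.23 / 1.19 = 2.791

2.791


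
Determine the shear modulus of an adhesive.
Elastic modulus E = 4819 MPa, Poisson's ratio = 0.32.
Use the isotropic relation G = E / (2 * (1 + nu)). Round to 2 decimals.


G = 4819 / (2*(1+0.32)) = 4819 / 2.64
= 1825.38 MPa

1825.38


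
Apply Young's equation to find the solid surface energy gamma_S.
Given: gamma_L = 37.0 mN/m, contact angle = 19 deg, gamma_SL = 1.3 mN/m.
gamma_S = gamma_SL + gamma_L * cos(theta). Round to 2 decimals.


theta_rad = 19 * pi/180 = 0.331613
gamma_S = 1.3 + 37.0 * cos(0.331613)
= 36.28 mN/m

36.28


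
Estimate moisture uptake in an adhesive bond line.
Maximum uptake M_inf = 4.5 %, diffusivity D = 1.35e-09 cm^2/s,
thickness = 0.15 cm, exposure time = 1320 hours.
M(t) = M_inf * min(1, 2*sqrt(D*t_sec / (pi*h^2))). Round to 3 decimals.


Convert time: 1320 h = 4752000 s
ratio = min(1, 2*sqrt(1.35e-09*4752000/(pi*0.15^2)))
= 0.602516
M(t) = 4.5 * 0.602516 = 2.711%

2.711


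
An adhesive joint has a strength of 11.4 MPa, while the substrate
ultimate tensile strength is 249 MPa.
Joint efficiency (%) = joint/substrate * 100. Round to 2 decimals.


Efficiency = 11.4 / 249 * 100
= 4.58%

4.58


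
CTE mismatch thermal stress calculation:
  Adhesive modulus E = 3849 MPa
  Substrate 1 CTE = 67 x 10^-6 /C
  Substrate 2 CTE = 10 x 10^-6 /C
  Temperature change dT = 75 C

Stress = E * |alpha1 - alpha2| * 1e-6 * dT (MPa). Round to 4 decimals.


delta_alpha = |67 - 10| = 57 x 10^-6/C
Stress = 3849 * 57e-6 * 75
= 16.4545 MPa

16.4545


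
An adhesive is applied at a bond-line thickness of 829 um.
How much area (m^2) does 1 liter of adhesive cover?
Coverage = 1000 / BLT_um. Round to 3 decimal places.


Coverage = 1000 / 829 = 1.206 m^2

1.206


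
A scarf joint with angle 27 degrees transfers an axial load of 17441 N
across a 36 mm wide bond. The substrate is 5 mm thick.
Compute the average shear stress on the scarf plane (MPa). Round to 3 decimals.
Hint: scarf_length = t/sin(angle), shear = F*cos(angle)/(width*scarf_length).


scarf_length = 5 / sin(27 deg) = 11.0134 mm
cos(27 deg) = 0.891007
shear stress = 17441 * 0.891007 / (36 * 11.0134)
= 39.195 MPa

39.195


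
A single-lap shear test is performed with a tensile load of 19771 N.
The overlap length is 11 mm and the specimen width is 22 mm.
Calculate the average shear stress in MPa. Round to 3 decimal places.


Shear stress = F / (overlap * width)
= 19771 / (11 * 22)
= 19771 / 242
= 81.698 MPa

81.698


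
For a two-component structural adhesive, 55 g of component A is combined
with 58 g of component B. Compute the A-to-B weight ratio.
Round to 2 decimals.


Weight ratio A:B = 55 / 58
= 0.95

0.95


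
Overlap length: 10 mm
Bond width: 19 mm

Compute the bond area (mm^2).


Bond area = 10 * 19 = 190 mm^2

190


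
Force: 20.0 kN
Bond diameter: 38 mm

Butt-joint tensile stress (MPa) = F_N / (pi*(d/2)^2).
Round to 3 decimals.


F_N = 20.0 * 1000 = 20000.0 N
A = pi*(19.0)^2 = 1134.1149 mm^2
stress = 20000.0 / 1134.1149 = 17.635 MPa

17.635


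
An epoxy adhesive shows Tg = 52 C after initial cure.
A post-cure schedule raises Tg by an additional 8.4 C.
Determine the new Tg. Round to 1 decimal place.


New Tg = 52 + 8.4
= 60.4 C

60.4


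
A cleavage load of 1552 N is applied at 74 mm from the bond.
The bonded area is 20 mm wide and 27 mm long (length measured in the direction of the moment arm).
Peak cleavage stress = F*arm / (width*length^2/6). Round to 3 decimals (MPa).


Moment = 1552 * 74 = 114848 N*mm
Section modulus = 20 * 729 / 6 = 14580 / 6 mm^3
Stress = 114848 / (14580 / 6) = 689088 / 14580
= 47.263 MPa

47.263


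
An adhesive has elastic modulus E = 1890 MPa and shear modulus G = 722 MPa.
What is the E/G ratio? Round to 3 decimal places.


E/G = 1890 / 722 = 2.618

2.618


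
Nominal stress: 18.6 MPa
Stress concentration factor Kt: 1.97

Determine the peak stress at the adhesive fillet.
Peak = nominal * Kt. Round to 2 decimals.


Peak stress = 18.6 * 1.97
= 36.64 MPa

36.64


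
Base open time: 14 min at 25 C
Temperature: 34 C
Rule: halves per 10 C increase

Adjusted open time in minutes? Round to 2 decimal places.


Acceleration = 2^((34-25)/10) = 1.8661
Open time = 14 / 1.8661 = 7.50 min

7.50


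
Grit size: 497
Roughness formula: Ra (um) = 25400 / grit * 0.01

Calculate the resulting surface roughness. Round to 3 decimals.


Ra = 25400 / 497 * 0.01
= 0.511 um

0.511


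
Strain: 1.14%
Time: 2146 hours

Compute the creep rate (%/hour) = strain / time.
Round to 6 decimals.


Creep rate = 1.14 / 2146
= 0.000531 %/h

0.000531


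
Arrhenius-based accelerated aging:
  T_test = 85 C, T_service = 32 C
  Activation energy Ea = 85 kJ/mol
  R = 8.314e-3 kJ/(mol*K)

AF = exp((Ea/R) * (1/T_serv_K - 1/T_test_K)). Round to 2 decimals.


T_test_K = 358.15, T_serv_K = 305.15
AF = exp((85/8.314e-3) * (1/305.15 - 1/358.15))
= 142.31

142.31


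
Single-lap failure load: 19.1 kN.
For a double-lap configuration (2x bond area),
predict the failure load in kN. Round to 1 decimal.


Failure load = 19.1 * 2 = 38.2 kN

38.2


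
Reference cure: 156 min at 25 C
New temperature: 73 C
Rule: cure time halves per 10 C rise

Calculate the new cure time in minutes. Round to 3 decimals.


factor = 2^((73-25)/10) = 27.8576
t_new = 156 / 27.8576 = 5.600 min

5.600


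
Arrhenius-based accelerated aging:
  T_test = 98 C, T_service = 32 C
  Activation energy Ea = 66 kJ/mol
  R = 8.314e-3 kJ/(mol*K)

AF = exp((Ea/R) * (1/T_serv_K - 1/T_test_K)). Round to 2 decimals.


T_test_K = 371.15, T_serv_K = 305.15
AF = exp((66/8.314e-3) * (1/305.15 - 1/371.15))
= 102.12

102.12


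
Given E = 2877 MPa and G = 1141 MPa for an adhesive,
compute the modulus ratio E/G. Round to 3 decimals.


E/G ratio = 2877 / 1141 = 2.521

2.521


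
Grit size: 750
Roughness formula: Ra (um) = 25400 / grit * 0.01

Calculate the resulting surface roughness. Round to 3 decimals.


Ra = 25400 / 750 * 0.01
= 0.339 um

0.339


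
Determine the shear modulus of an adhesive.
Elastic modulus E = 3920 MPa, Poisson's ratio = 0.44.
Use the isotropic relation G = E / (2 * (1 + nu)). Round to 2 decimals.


G = 3920 / (2*(1+0.44)) = 3920 / 2.88
= 1361.11 MPa

1361.11


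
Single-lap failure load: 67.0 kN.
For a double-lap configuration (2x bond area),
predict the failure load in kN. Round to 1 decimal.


Failure load = 67.0 * 2 = 134.0 kN

134.0


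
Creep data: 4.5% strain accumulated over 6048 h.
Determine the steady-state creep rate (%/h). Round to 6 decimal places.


Rate = 4.5 / 6048 = 0.000744 %/h

0.000744


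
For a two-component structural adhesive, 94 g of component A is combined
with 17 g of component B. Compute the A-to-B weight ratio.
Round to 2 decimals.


Weight ratio A:B = 94 / 17
= 5.53

5.53


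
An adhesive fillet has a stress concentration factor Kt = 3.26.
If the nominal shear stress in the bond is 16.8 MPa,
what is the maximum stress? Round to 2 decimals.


Max stress = 16.8 * 3.26 = 54.77 MPa

54.77


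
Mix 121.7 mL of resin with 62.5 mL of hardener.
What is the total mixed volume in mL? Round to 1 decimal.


Total = 121.7 + 62.5 = 184.2 mL

184.2


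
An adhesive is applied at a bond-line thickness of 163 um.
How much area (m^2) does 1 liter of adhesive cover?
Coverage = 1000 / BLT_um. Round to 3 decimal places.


Coverage = 1000 / 163 = 6.135 m^2

6.135


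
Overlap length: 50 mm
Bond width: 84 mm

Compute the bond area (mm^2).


Bond area = 50 * 84 = 4200 mm^2

4200


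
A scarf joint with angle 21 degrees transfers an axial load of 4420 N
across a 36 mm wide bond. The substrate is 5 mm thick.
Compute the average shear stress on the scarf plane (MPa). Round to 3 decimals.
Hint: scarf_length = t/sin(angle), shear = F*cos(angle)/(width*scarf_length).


scarf_length = 5 / sin(21 deg) = 13.9521 mm
cos(21 deg) = 0.933580
shear stress = 4420 * 0.933580 / (36 * 13.9521)
= 8.215 MPa

8.215


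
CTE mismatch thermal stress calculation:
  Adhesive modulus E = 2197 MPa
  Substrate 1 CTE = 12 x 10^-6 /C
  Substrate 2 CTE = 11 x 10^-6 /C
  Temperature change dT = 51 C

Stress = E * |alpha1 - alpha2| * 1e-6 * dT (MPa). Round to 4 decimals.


delta_alpha = |12 - 11| = 1 x 10^-6/C
Stress = 2197 * 1e-6 * 51
= 0.1120 MPa

0.1120


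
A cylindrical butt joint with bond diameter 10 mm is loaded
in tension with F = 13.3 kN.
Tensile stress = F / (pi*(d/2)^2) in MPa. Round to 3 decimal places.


Area = pi * (10/2)^2 = 78.5398 mm^2
Stress = 13.3*1000 / 78.5398
= 169.341 MPa

169.341


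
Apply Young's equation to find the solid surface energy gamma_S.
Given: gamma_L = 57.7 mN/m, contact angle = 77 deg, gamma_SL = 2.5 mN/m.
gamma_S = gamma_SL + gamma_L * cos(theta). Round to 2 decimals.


theta_rad = 77 * pi/180 = 1.343904
gamma_S = 2.5 + 57.7 * cos(1.343904)
= 15.48 mN/m

15.48


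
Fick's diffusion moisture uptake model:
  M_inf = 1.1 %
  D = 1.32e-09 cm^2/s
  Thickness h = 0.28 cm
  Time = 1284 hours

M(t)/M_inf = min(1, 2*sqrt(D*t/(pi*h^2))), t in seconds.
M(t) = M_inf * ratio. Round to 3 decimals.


t_sec = 1284 * 3600 = 4622400
ratio = 2*sqrt(1.32e-09*4622400/(pi*0.28^2))
= min(1, 0.314788)
= 0.314788
M(t) = 1.1 * 0.314788 = 0.346 %

0.346


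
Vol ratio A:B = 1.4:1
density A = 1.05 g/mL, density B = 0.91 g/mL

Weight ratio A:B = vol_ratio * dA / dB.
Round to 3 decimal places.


Weight ratio = 1.4 * 1.05 / 0.91
= 1.615

1.615


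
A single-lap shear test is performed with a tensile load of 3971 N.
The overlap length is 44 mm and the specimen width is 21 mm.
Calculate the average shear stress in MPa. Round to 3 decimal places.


Shear stress = F / (overlap * width)
= 3971 / (44 * 21)
= 3971 / 924
= 4.298 MPa

4.298


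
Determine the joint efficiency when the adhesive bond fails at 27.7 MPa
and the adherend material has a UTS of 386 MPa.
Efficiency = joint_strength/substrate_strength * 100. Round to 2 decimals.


Joint efficiency = 27.7 / 386 * 100
= 7.18%

7.18


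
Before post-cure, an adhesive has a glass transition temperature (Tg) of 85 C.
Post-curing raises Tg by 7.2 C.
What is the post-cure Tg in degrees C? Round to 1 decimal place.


Tg_post = Tg_base + delta_Tg
= 85 + 7.2
= 92.2 C

92.2


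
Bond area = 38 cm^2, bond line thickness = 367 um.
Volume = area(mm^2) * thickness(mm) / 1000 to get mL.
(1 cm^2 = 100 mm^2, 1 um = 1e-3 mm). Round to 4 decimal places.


area_mm2 = 38 * 100 = 3800
blt_mm = 367 * 1e-3 = 0.367
vol_mm3 = 3800 * 0.367 = 1394.6
vol_mL = 1394.6 / 1000 = 1.3946 mL

1.3946


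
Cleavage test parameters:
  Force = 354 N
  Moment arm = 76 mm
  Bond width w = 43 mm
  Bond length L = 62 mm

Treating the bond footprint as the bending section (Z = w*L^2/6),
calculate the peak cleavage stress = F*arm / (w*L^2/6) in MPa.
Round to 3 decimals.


M = 354 * 76 = 26904 N*mm
Z = 43 * 62^2 / 6 = 165292 / 6 mm^3
sigma = M / Z = 6 * 26904 / 165292 = 161424 / 165292
= 0.977 MPa

0.977


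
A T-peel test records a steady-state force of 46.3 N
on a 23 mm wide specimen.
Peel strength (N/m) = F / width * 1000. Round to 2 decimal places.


Peel strength = 46.3 / 23 * 1000
= 2013.04 N/m

2013.04


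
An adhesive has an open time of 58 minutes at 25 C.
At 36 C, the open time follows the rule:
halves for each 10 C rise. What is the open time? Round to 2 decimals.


Factor = 2^((36-25)/10) = 2.1435
Open time = 58 / 2.1435 = 27.06 min

27.06


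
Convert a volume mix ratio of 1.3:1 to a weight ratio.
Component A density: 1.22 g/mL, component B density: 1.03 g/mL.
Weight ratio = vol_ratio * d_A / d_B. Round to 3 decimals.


= 1.3 * 1.22 / 1.03 = 1.540

1.540


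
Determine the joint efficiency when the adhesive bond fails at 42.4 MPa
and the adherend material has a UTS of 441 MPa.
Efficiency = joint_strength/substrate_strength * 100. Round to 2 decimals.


Joint efficiency = 42.4 / 441 * 100
= 9.61%

9.61


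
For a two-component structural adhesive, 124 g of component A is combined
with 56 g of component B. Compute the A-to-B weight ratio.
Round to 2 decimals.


Weight ratio A:B = 124 / 56
= 2.21

2.21


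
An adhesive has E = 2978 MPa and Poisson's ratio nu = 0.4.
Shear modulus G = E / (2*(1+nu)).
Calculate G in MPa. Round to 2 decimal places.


G = 2978 / (2*(1+0.4))
= 2978 / 2.80
= 1063.57 MPa

1063.57


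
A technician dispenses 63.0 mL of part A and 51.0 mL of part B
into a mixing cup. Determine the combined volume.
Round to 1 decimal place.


Combined volume = 63.0 + 51.0
= 114.0 mL

114.0


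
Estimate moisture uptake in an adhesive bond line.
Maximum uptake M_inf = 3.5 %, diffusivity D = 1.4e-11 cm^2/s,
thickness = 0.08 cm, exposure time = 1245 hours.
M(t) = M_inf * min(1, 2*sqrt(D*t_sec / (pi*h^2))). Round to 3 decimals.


Convert time: 1245 h = 4482000 s
ratio = min(1, 2*sqrt(1.4e-11*4482000/(pi*0.08^2)))
= 0.111729
M(t) = 3.5 * 0.111729 = 0.391%

0.391


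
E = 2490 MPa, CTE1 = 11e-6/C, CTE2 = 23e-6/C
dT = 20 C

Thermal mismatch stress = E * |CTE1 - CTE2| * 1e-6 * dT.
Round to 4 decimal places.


= 2490 * 12e-6 * 20
= 0.5976 MPa

0.5976


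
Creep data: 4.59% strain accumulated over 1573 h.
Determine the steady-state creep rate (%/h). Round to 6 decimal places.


Rate = 4.59 / 1573 = 0.002918 %/h

0.002918


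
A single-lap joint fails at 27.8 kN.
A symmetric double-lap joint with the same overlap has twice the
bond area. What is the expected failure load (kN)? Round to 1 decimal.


Double-lap load = 2 * 27.8 = 55.6 kN

55.6


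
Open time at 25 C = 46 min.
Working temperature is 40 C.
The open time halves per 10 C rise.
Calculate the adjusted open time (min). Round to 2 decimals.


factor = 2^((40 - 25) / 10) = 2.8284
ot = 46 / 2.8284 = 16.26 min

16.26


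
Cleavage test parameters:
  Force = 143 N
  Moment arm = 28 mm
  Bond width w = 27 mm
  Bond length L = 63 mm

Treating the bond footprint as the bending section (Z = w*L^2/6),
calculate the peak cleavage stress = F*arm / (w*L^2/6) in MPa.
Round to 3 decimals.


M = 143 * 28 = 4004 N*mm
Z = 27 * 63^2 / 6 = 107163 / 6 mm^3
sigma = M / Z = 6 * 4004 / 107163 = 24024 / 107163
= 0.224 MPa

0.224


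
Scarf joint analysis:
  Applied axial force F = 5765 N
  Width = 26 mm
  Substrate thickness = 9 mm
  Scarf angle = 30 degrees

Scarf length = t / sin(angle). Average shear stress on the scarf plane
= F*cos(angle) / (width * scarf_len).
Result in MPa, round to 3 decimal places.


Scarf length = 9 / sin(30 deg) = 18.0000 mm
cos(30 deg) = 0.866025
Shear = 5765 * 0.866025 / (26 * 18.0000)
= 10.668 MPa

10.668


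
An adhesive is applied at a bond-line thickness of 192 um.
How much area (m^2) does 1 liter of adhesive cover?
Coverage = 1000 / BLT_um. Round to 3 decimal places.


Coverage = 1000 / 192 = 5.208 m^2

5.208


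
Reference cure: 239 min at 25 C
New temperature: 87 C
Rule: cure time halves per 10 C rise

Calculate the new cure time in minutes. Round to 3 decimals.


factor = 2^((87-25)/10) = 73.5167
t_new = 239 / 73.5167 = 3.251 min

3.251


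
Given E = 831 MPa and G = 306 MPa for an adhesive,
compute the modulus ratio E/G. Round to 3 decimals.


E/G ratio = 831 / 306 = 2.716

2.716


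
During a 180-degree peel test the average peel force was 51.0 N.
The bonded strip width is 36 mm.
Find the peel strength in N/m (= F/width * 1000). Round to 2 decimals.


Peel strength = F/width * 1000
= 51.0 / 36 * 1000
= 1416.67 N/m

1416.67


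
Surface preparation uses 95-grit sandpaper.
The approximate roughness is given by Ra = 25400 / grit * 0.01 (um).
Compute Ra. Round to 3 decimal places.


Ra = 25400 / 95 * 0.01
= 254 / 95
= 2.674 um

2.674


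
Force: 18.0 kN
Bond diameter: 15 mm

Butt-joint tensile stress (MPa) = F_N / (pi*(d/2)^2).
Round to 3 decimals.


F_N = 18.0 * 1000 = 18000.0 N
A = pi*(7.5)^2 = 176.7146 mm^2
stress = 18000.0 / 176.7146 = 101.859 MPa

101.859


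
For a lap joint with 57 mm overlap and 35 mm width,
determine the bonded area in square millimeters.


Area = 57 * 35 = 1995 mm^2

1995


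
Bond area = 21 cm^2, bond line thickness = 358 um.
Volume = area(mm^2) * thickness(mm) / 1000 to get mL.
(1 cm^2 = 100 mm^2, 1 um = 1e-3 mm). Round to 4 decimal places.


area_mm2 = 21 * 100 = 2100
blt_mm = 358 * 1e-3 = 0.358
vol_mm3 = 2100 * 0.358 = 751.8
vol_mL = 751.8 / 1000 = 0.7518 mL

0.7518


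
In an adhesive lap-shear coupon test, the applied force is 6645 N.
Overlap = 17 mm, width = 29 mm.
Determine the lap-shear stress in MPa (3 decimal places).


stress = F / (overlap * width)
= 6645 / (17 * 29)
= 13.479 MPa

13.479


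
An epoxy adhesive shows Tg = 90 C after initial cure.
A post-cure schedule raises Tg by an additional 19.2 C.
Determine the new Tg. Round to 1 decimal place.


New Tg = 90 + 19.2
= 109.2 C

109.2


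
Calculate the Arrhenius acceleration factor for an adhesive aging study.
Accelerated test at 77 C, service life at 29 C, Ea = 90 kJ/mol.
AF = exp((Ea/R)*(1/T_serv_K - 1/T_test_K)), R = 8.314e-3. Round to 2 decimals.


T_test = 350.15 K, T_serv = 302.15 K
Ea/R = 90 / 0.008314 = 10825.11
AF = exp(10825.11 * (1/302.15 - 1/350.15))
= 135.82

135.82


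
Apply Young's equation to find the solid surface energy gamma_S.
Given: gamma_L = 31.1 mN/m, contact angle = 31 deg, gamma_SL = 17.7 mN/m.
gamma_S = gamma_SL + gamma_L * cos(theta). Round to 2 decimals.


theta_rad = 31 * pi/180 = 0.541052
gamma_S = 17.7 + 31.1 * cos(0.541052)
= 44.36 mN/m

44.36


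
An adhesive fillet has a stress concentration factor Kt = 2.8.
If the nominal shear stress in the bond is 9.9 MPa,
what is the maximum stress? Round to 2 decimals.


Max stress = 9.9 * 2.8 = 27.72 MPa

27.72


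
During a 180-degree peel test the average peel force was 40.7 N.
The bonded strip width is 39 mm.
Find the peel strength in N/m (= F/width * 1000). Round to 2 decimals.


Peel strength = F/width * 1000
= 40.7 / 39 * 1000
= 1043.59 N/m

1043.59


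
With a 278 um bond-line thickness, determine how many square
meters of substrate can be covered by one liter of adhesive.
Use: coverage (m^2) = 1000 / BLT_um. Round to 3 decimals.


Coverage = 1000 / 278 = 3.597 m^2

3.597


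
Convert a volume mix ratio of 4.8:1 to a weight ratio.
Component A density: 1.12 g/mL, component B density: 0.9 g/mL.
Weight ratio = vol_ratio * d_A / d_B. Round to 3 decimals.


= 4.8 * 1.12 / 0.9 = 5.973

5.973


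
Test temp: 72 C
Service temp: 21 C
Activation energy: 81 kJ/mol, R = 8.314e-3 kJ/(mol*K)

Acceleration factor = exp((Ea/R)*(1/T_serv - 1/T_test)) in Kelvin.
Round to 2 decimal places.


AF = exp((81/0.008314)*(1/294.15 - 1/345.15))
= 133.49

133.49


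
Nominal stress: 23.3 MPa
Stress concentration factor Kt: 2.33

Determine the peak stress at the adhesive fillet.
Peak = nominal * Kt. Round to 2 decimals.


Peak stress = 23.3 * 2.33
= 54.29 MPa

54.29


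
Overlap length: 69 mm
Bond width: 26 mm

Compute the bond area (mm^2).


Bond area = 69 * 26 = 1794 mm^2

1794


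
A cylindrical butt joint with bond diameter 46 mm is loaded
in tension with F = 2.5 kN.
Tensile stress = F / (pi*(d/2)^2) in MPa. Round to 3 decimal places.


Area = pi * (46/2)^2 = 1661.9025 mm^2
Stress = 2.5*1000 / 1661.9025
= 1.504 MPa

1.504


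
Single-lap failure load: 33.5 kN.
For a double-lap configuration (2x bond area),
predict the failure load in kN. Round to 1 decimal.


Failure load = 33.5 * 2 = 67.0 kN

67.0


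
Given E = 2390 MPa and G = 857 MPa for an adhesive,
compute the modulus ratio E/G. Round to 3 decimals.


E/G ratio = 2390 / 857 = 2.789

2.789


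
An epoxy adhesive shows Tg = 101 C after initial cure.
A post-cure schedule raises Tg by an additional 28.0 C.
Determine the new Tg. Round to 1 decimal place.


New Tg = 101 + 28.0
= 129.0 C

129.0


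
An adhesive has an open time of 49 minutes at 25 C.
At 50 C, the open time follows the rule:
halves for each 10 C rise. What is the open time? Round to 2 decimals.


Factor = 2^((50-25)/10) = 5.6569
Open time = 49 / 5.6569 = 8.66 min

8.66


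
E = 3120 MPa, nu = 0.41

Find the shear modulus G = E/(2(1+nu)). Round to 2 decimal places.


G = 3120 / (2 * 1.41)
= 1106.38 MPa

1106.38


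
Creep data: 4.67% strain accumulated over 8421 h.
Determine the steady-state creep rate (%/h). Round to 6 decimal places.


Rate = 4.67 / 8421 = 0.000555 %/h

0.000555


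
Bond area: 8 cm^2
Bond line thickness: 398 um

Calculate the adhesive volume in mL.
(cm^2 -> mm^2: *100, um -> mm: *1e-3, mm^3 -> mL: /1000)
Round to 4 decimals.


V = 8*100 * 398*1e-3 / 1000
= 0.3184 mL

0.3184


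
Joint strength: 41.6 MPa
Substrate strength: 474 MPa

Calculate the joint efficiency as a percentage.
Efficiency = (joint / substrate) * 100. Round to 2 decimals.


Efficiency = (41.6 / 474) * 100 = 8.78%

8.78


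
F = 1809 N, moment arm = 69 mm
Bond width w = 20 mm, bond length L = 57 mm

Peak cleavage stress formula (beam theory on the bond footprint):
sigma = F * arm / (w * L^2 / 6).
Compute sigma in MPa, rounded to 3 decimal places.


sigma = (1809 * 69) / (20 * 3249 / 6)
= 124821 * 6 / 64980
= 748926 / 64980
= 11.525 MPa

11.525


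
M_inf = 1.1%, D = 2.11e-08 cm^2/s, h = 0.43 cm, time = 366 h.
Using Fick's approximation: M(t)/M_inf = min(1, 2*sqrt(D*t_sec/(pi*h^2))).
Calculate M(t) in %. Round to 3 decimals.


t = 1317600 s
ratio = min(1, 2*sqrt(2.11e-08*1317600/(pi*0.1849)))
= 0.437542
M(t) = 1.1 * 0.437542 = 0.481%

0.481


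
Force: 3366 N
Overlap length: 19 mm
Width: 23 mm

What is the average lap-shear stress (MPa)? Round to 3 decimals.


Average shear stress = F / (overlap * width)
= 3366 / (19 * 23)
= 7.703 MPa

7.703


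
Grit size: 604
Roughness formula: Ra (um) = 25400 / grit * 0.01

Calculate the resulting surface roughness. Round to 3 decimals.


Ra = 25400 / 604 * 0.01
= 0.421 um

0.421


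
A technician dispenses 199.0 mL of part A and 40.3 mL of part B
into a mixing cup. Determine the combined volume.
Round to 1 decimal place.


Combined volume = 199.0 + 40.3
= 239.3 mL

239.3


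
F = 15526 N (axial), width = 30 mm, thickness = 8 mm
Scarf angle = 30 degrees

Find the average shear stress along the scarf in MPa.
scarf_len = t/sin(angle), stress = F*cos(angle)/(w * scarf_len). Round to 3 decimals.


scarf_len = 8/sin(30 deg) = 16.0000
cos(30 deg) = 0.866025
stress = 15526*0.866025/(30*16.0000) = 28.012 MPa

28.012


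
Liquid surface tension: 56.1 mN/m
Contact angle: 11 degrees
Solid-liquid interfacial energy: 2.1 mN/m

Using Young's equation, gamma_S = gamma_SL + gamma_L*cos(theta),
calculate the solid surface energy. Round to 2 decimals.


gamma_S = 2.1 + 56.1 * cos(11)
= 57.17 mN/m

57.17


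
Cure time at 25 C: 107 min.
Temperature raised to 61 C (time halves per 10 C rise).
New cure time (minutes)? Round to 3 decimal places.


Acceleration factor = 2^(36/10) = 12.1257
New time = 107 / 12.1257 = 8.824 min

8.824


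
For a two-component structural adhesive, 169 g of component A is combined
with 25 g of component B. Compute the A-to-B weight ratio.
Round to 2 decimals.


Weight ratio A:B = 169 / 25
= 6.76

6.76


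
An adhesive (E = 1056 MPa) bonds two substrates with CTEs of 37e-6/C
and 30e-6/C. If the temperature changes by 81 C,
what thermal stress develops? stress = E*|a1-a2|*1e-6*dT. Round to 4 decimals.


Stress = 1056 * |37 - 30| * 1e-6 * 81
= 0.5988 MPa

0.5988


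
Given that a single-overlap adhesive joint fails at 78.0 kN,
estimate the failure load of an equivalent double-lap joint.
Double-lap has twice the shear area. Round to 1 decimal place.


Double-lap factor = 2
Expected load = 78.0 * 2 = 156.0 kN

156.0


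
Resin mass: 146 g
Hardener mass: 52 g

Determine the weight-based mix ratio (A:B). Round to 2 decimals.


Ratio = 146 / 52 = 2.81

2.81


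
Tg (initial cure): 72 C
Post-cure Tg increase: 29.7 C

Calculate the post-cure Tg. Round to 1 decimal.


Post-cure Tg = 72 + 29.7 = 101.7 C

101.7


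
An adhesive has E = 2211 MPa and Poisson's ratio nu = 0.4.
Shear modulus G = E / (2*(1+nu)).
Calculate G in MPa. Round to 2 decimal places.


G = 2211 / (2*(1+0.4))
= 2211 / 2.80
= 789.64 MPa

789.64


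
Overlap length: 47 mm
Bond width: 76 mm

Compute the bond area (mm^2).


Bond area = 47 * 76 = 3572 mm^2

3572


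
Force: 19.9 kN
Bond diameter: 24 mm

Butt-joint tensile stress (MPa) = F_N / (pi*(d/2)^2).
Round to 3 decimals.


F_N = 19.9 * 1000 = 19900.0 N
A = pi*(12.0)^2 = 452.3893 mm^2
stress = 19900.0 / 452.3893 = 43.989 MPa

43.989


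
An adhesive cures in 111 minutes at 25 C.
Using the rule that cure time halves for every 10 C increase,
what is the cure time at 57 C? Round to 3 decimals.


Factor = 2^((57 - 25) / 10) = 9.1896
Cure time = 111 / 9.1896
= 12.079 minutes

12.079


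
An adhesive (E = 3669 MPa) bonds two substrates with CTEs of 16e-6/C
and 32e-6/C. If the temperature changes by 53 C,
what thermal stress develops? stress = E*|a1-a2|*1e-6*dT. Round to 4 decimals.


Stress = 3669 * |16 - 32| * 1e-6 * 53
= 3.1113 MPa

3.1113


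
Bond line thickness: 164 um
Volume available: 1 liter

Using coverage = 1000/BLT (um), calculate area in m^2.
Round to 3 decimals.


1 L = 1e6 mm^3, thickness = 164 um = 0.164 mm
Area = 1e6 / 0.164 mm^2 = (1e6 / 0.164) / 1e6 m^2 = 1000 / 164 m^2
= 6.098 m^2

6.098


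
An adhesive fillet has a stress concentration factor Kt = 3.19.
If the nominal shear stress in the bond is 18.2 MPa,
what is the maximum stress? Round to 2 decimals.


Max stress = 18.2 * 3.19 = 58.06 MPa

58.06


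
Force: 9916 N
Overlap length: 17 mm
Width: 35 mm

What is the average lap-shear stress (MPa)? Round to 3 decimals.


Average shear stress = F / (overlap * width)
= 9916 / (17 * 35)
= 16.666 MPa

16.666


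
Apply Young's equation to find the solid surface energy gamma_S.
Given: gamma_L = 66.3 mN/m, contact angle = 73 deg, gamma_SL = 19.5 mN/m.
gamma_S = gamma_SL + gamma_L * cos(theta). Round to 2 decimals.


theta_rad = 73 * pi/180 = 1.274090
gamma_S = 19.5 + 66.3 * cos(1.274090)
= 38.88 mN/m

38.88


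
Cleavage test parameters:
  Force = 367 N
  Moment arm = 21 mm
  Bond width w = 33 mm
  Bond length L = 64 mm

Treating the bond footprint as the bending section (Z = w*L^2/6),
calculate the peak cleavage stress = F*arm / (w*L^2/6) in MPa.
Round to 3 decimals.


M = 367 * 21 = 7707 N*mm
Z = 33 * 64^2 / 6 = 135168 / 6 mm^3
sigma = M / Z = 6 * 7707 / 135168 = 46242 / 135168
= 0.342 MPa

0.342


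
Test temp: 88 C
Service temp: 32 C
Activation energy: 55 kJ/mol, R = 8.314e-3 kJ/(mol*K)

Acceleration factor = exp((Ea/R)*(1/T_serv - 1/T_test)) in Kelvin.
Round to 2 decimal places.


AF = exp((55/0.008314)*(1/305.15 - 1/361.15))
= 28.83

28.83


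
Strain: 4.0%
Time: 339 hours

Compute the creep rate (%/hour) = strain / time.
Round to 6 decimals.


Creep rate = 4.0 / 339
= 0.011799 %/h

0.011799


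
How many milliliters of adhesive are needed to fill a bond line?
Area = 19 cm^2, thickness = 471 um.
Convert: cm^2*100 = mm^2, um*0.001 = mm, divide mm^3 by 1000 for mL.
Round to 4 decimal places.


= (19 * 100) * (471 * 0.001) / 1000
= 0.8949 mL

0.8949


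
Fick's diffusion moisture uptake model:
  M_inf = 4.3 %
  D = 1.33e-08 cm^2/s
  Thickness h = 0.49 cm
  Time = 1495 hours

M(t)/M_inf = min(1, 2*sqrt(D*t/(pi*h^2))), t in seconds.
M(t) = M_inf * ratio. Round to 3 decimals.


t_sec = 1495 * 3600 = 5382000
ratio = 2*sqrt(1.33e-08*5382000/(pi*0.49^2))
= min(1, 0.616108)
= 0.616108
M(t) = 4.3 * 0.616108 = 2.649 %

2.649


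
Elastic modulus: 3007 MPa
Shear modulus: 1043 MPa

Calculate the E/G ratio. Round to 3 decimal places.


E / G = 3007 / 1043 = 2.883

2.883


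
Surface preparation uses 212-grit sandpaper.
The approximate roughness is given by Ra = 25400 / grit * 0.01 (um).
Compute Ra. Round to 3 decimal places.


Ra = 25400 / 212 * 0.01
= 254 / 212
= 1.198 um

1.198


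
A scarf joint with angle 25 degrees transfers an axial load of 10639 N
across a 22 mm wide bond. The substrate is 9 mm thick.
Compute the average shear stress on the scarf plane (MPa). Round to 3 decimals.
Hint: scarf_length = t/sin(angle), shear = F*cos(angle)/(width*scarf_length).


scarf_length = 9 / sin(25 deg) = 21.2958 mm
cos(25 deg) = 0.906308
shear stress = 10639 * 0.906308 / (22 * 21.2958)
= 20.581 MPa

20.581


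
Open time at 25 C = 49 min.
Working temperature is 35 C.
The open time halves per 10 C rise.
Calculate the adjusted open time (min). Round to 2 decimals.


factor = 2^((35 - 25) / 10) = 2.0000
ot = 49 / 2.0000 = 24.50 min

24.50


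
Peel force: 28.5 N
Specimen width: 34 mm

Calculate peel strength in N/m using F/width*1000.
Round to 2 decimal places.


Peel strength = 28.5 / 34 * 1000 = 838.24 N/m

838.24


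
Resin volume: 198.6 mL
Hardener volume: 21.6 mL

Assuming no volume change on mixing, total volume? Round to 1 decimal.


V_total = 198.6 + 21.6 = 220.2 mL

220.2


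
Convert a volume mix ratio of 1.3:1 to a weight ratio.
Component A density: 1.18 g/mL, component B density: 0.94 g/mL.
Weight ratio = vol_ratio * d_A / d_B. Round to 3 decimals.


= 1.3 * 1.18 / 0.94 = 1.632

1.632


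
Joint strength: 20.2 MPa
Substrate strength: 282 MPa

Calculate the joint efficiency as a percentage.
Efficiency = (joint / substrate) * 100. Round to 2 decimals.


Efficiency = (20.2 / 282) * 100 = 7.16%

7.16


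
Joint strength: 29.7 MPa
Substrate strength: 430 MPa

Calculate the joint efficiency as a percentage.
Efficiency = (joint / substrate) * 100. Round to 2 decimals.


Efficiency = (29.7 / 430) * 100 = 6.91%

6.91


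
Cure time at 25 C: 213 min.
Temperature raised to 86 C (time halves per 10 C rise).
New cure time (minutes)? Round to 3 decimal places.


Acceleration factor = 2^(61/10) = 68.5935
New time = 213 / 68.5935 = 3.105 min

3.105


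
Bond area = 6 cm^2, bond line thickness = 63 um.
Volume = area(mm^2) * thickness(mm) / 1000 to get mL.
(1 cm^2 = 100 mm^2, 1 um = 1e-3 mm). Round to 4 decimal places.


area_mm2 = 6 * 100 = 600
blt_mm = 63 * 1e-3 = 0.063
vol_mm3 = 600 * 0.063 = 37.8
vol_mL = 37.8 / 1000 = 0.0378 mL

0.0378


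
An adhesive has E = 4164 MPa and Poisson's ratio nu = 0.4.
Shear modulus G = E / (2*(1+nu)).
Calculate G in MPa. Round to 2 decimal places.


G = 4164 / (2*(1+0.4))
= 4164 / 2.80
= 1487.14 MPa

1487.14


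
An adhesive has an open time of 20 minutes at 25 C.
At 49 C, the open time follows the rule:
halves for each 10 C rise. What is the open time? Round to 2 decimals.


Factor = 2^((49-25)/10) = 5.2780
Open time = 20 / 5.2780 = 3.79 min

3.79


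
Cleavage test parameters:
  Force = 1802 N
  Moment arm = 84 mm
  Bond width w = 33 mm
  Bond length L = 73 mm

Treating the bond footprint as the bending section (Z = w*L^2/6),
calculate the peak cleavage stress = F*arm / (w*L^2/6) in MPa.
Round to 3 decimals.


M = 1802 * 84 = 151368 N*mm
Z = 33 * 73^2 / 6 = 175857 / 6 mm^3
sigma = M / Z = 6 * 151368 / 175857 = 908208 / 175857
= 5.164 MPa

5.164


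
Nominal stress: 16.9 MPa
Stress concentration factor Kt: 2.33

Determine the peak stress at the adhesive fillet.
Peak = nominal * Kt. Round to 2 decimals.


Peak stress = 16.9 * 2.33
= 39.38 MPa

39.38


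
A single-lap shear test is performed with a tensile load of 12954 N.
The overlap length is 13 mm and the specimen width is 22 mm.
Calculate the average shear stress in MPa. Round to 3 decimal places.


Shear stress = F / (overlap * width)
= 12954 / (13 * 22)
= 12954 / 286
= 45.294 MPa

45.294


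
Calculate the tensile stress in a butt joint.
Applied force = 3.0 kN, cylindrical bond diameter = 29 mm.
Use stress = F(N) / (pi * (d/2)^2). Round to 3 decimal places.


A = pi * 14.5^2 = 660.5199 mm^2
sigma = 3000.0 / 660.5199 = 4.542 MPa

4.542


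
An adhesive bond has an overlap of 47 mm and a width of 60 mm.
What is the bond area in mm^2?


Bond area = overlap * width
= 47 * 60
= 2820 mm^2

2820


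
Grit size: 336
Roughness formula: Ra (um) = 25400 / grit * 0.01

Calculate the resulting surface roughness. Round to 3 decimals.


Ra = 25400 / 336 * 0.01
= 0.756 um

0.756


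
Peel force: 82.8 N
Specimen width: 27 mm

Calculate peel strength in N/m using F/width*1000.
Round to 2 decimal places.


Peel strength = 82.8 / 27 * 1000 = 3066.67 N/m

3066.67


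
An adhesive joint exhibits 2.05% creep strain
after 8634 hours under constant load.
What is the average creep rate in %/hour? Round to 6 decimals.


Creep rate = strain / time
= 2.05 / 8634
= 0.000237 %/h

0.000237


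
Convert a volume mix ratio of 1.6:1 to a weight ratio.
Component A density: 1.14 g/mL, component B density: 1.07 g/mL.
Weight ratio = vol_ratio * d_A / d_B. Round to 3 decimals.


= 1.6 * 1.14 / 1.07 = 1.705

1.705


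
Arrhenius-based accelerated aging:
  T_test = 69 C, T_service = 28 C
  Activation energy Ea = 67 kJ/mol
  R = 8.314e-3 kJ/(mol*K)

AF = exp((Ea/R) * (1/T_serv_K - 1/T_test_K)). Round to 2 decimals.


T_test_K = 342.15, T_serv_K = 301.15
AF = exp((67/8.314e-3) * (1/301.15 - 1/342.15))
= 24.70

24.70


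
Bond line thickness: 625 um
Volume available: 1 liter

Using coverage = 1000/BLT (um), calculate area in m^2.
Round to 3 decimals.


1 L = 1e6 mm^3, thickness = 625 um = 0.625 mm
Area = 1e6 / 0.625 mm^2 = (1e6 / 0.625) / 1e6 m^2 = 1000 / 625 m^2
= 1.600 m^2

1.600


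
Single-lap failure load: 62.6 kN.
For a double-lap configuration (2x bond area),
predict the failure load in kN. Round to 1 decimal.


Failure load = 62.6 * 2 = 125.2 kN

125.2


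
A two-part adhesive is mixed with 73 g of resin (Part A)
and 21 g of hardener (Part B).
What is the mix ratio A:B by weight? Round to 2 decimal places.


Mix ratio = mass_A / mass_B
= 73 / 21
= 3.48

3.48


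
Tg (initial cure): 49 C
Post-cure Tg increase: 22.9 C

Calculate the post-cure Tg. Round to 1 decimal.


Post-cure Tg = 49 + 22.9 = 71.9 C

71.9


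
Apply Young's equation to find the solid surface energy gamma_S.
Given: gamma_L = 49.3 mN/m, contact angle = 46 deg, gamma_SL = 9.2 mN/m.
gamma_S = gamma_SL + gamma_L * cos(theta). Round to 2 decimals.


theta_rad = 46 * pi/180 = 0.802851
gamma_S = 9.2 + 49.3 * cos(0.802851)
= 43.45 mN/m

43.45


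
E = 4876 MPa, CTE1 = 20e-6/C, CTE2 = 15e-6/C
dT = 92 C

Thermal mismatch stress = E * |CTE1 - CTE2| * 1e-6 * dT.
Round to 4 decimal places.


= 4876 * 5e-6 * 92
= 2.2430 MPa

2.2430


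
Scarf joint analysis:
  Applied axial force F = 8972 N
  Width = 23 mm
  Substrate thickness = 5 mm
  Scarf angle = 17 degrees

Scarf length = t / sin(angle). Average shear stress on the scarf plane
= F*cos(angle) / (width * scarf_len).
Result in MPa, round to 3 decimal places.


Scarf length = 5 / sin(17 deg) = 17.1015 mm
cos(17 deg) = 0.956305
Shear = 8972 * 0.956305 / (23 * 17.1015)
= 21.813 MPa

21.813


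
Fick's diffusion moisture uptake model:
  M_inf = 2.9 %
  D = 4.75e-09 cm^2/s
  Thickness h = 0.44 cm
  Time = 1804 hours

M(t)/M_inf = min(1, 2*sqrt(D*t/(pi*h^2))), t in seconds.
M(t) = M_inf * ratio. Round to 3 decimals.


t_sec = 1804 * 3600 = 6494400
ratio = 2*sqrt(4.75e-09*6494400/(pi*0.44^2))
= min(1, 0.450421)
= 0.450421
M(t) = 2.9 * 0.450421 = 1.306 %

1.306


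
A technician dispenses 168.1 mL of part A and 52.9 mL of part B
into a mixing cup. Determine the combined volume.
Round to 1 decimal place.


Combined volume = 168.1 + 52.9
= 221.0 mL

221.0


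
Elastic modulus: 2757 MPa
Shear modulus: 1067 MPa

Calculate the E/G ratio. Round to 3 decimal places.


E / G = 2757 / 1067 = 2.584

2.584


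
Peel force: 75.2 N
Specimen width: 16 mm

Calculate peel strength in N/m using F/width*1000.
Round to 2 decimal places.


Peel strength = 75.2 / 16 * 1000 = 4700.00 N/m

4700.00


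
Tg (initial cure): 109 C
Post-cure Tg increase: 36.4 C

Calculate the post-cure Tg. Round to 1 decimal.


Post-cure Tg = 109 + 36.4 = 145.4 C

145.4


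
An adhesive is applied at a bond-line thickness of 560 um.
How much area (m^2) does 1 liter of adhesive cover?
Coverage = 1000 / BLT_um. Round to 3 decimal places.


Coverage = 1000 / 560 = 1.786 m^2

1.786


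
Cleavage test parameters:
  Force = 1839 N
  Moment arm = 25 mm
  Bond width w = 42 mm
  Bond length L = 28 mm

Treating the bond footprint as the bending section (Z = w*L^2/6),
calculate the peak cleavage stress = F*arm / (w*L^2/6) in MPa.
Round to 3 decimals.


M = 1839 * 25 = 45975 N*mm
Z = 42 * 28^2 / 6 = 32928 / 6 mm^3
sigma = M / Z = 6 * 45975 / 32928 = 275850 / 32928
= 8.377 MPa

8.377


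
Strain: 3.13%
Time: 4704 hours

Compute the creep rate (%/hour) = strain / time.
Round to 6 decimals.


Creep rate = 3.13 / 4704
= 0.000665 %/h

0.000665
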